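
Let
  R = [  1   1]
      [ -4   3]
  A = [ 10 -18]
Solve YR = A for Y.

Y = [[-6, -4]]

Since R sits to the right of Y, Y = AR⁻¹.
det R = 7, so R⁻¹ = [[3/7, -1/7], [4/7, 1/7]].
Y = AR⁻¹ = [[10, -18]] · [[3/7, -1/7], [4/7, 1/7]] = [[-6, -4]].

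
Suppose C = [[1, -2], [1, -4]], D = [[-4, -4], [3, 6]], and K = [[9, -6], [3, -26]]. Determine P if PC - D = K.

P = [[5, 0], [2, 4]]

PC = K + D = [[5, -10], [6, -20]].
C is on the right of P, so right-multiply by C⁻¹: P = (K + D)C⁻¹.
det C = -2; the adjugate gives C⁻¹ = [[2, -1], [1/2, -1/2]].
P = (K + D)C⁻¹ = [[5, 0], [2, 4]].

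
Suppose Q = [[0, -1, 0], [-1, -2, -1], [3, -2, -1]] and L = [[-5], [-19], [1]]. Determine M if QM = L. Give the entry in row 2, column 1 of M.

5

Q is on the left of M, so left-multiply by Q⁻¹: M = Q⁻¹L.
det Q = 4, so Q⁻¹ = [[0, -1/4, 1/4], [-1, 0, 0], [2, -3/4, -1/4]].
M = Q⁻¹L = [[0, -1/4, 1/4], [-1, 0, 0], [2, -3/4, -1/4]] · [[-5], [-19], [1]] = [[5], [5], [4]].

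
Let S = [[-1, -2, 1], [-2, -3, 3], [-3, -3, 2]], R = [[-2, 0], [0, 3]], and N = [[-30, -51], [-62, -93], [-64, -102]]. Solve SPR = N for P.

Left-multiply by S⁻¹ and right-multiply by R⁻¹: P = S⁻¹NR⁻¹.
det S = 4, so S⁻¹ = [[3/4, 1/4, -3/4], [-5/4, 1/4, 1/4], [-3/4, 3/4, -1/4]].
det R = -6; the adjugate gives R⁻¹ = [[-1/2, 0], [0, 1/3]].
S⁻¹N = [[10, 15], [6, 15], [-8, -6]].
P = (S⁻¹N)R⁻¹ = [[-5, 5], [-3, 5], [4, -2]].

P = [[-5, 5], [-3, 5], [4, -2]]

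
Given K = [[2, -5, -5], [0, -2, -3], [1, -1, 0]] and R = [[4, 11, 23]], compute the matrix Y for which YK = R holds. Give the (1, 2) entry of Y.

-6

Right-multiplying both sides by K⁻¹ gives Y = RK⁻¹.
det K = -1; the adjugate gives K⁻¹ = [[3, -5, -5], [3, -5, -6], [-2, 3, 4]].
Y = RK⁻¹ = [[4, 11, 23]] · [[3, -5, -5], [3, -5, -6], [-2, 3, 4]] = [[-1, -6, 6]].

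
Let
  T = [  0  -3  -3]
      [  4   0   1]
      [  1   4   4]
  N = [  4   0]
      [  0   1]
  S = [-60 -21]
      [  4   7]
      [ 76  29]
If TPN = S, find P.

P = T⁻¹SN⁻¹ (apply T⁻¹ on the left and N⁻¹ on the right).
det T = -3; the adjugate gives T⁻¹ = [[4/3, 0, 1], [5, -1, 4], [-16/3, 1, -4]].
N has determinant 4; N⁻¹ = [[1/4, 0], [0, 1]].
T⁻¹S = [[-4, 1], [0, 4], [20, 3]].
P = (T⁻¹S)N⁻¹ = [[-1, 1], [0, 4], [5, 3]].

P = [[-1, 1], [0, 4], [5, 3]]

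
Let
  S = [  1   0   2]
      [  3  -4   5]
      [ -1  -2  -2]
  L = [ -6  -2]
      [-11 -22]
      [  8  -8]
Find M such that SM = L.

Since S multiplies M on the left, M = S⁻¹L.
det S = -2; the adjugate gives S⁻¹ = [[-9, 2, -4], [-1/2, 0, -1/2], [5, -1, 2]].
M = S⁻¹L = [[-9, 2, -4], [-1/2, 0, -1/2], [5, -1, 2]] · [[-6, -2], [-11, -22], [8, -8]] = [[0, 6], [-1, 5], [-3, -4]].

M = [[0, 6], [-1, 5], [-3, -4]]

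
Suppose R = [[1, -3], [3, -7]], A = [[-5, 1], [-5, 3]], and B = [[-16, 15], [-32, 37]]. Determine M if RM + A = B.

M = [[-2, 2], [3, -4]]

RM = B − A = [[-11, 14], [-27, 34]].
R is on the left of M, so left-multiply by R⁻¹: M = R⁻¹(B − A).
det R = 2, so R⁻¹ = [[-7/2, 3/2], [-3/2, 1/2]].
M = R⁻¹(B − A) = [[-2, 2], [3, -4]].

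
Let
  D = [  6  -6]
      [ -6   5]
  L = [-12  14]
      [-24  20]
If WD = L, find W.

W = [[-4, -2], [0, 4]]

Right-multiplying both sides by D⁻¹ gives W = LD⁻¹.
det D = -6; the adjugate gives D⁻¹ = [[-5/6, -1], [-1, -1]].
W = LD⁻¹ = [[-12, 14], [-24, 20]] · [[-5/6, -1], [-1, -1]] = [[-4, -2], [0, 4]].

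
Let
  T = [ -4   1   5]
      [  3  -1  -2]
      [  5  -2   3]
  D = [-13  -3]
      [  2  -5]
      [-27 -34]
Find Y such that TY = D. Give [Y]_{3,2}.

T is on the left of Y, so left-multiply by T⁻¹: Y = T⁻¹D.
T has determinant 4; T⁻¹ = [[-7/4, -13/4, 3/4], [-19/4, -37/4, 7/4], [-1/4, -3/4, 1/4]].
Y = T⁻¹D = [[-7/4, -13/4, 3/4], [-19/4, -37/4, 7/4], [-1/4, -3/4, 1/4]] · [[-13, -3], [2, -5], [-27, -34]] = [[-4, -4], [-4, 1], [-5, -4]].

-4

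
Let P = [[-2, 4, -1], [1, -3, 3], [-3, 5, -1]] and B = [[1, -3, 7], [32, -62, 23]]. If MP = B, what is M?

M = [[4, 3, -2], [-5, 4, -6]]

Right-multiplying both sides by P⁻¹ gives M = BP⁻¹.
det P = -4; the adjugate gives P⁻¹ = [[3, 1/4, -9/4], [2, 1/4, -5/4], [1, 1/2, -1/2]].
M = BP⁻¹ = [[1, -3, 7], [32, -62, 23]] · [[3, 1/4, -9/4], [2, 1/4, -5/4], [1, 1/2, -1/2]] = [[4, 3, -2], [-5, 4, -6]].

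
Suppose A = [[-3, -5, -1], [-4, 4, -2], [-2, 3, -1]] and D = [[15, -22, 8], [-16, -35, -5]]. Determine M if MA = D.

Right-multiplying both sides by A⁻¹ gives M = DA⁻¹.
det A = -2; the adjugate gives A⁻¹ = [[-1, 4, -7], [0, -1/2, 1], [2, -19/2, 16]].
M = DA⁻¹ = [[15, -22, 8], [-16, -35, -5]] · [[-1, 4, -7], [0, -1/2, 1], [2, -19/2, 16]] = [[1, -5, 1], [6, 1, -3]].

M = [[1, -5, 1], [6, 1, -3]]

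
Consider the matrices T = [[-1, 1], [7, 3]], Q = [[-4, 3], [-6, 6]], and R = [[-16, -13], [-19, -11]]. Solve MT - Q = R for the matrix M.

M = [[-1, -3], [4, -3]]

MT = R + Q = [[-20, -10], [-25, -5]].
Since T sits to the right of M, M = (R + Q)T⁻¹.
T has determinant -10; T⁻¹ = [[-3/10, 1/10], [7/10, 1/10]].
M = (R + Q)T⁻¹ = [[-1, -3], [4, -3]].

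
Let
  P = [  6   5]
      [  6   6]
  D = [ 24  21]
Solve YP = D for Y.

Y = [[3, 1]]

P is on the right of Y, so right-multiply by P⁻¹: Y = DP⁻¹.
det P = 6, so P⁻¹ = [[1, -5/6], [-1, 1]].
Y = DP⁻¹ = [[24, 21]] · [[1, -5/6], [-1, 1]] = [[3, 1]].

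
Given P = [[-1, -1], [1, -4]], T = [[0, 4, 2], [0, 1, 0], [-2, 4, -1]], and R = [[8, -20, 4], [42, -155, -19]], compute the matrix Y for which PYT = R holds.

Y = P⁻¹RT⁻¹ (apply P⁻¹ on the left and T⁻¹ on the right).
P has determinant 5; P⁻¹ = [[-4/5, 1/5], [-1/5, -1/5]].
det T = 4; the adjugate gives T⁻¹ = [[-1/4, 3, -1/2], [0, 1, 0], [1/2, -2, 0]].
P⁻¹R = [[2, -15, -7], [-10, 35, 3]].
Y = (P⁻¹R)T⁻¹ = [[-4, 5, -1], [4, -1, 5]].

Y = [[-4, 5, -1], [4, -1, 5]]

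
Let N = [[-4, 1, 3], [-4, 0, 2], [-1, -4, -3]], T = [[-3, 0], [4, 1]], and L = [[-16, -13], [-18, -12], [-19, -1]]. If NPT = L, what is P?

P = N⁻¹LT⁻¹ (apply N⁻¹ on the left and T⁻¹ on the right).
det N = 2, so N⁻¹ = [[4, -9/2, 1], [-7, 15/2, -2], [8, -17/2, 2]].
T has determinant -3; T⁻¹ = [[-1/3, 0], [4/3, 1]].
N⁻¹L = [[-2, 1], [15, 3], [-13, -4]].
P = (N⁻¹L)T⁻¹ = [[2, 1], [-1, 3], [-1, -4]].

P = [[2, 1], [-1, 3], [-1, -4]]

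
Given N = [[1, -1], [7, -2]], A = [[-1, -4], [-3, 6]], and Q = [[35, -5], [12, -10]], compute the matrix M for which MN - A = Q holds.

MN = Q + A = [[34, -9], [9, -4]].
N is on the right of M, so right-multiply by N⁻¹: M = (Q + A)N⁻¹.
det N = 5, so N⁻¹ = [[-2/5, 1/5], [-7/5, 1/5]].
M = (Q + A)N⁻¹ = [[-1, 5], [2, 1]].

M = [[-1, 5], [2, 1]]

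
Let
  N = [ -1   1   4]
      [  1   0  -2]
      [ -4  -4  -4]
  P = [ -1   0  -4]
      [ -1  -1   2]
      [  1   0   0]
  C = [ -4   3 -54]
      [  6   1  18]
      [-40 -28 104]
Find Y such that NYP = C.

Y = [[-3, -5, 2], [5, 0, 3], [1, -2, 1]]

Left-multiply by N⁻¹ and right-multiply by P⁻¹: Y = N⁻¹CP⁻¹.
det N = 4; the adjugate gives N⁻¹ = [[-2, -3, -1/2], [3, 5, 1/2], [-1, -2, -1/4]].
det P = -4, so P⁻¹ = [[0, 0, 1], [-1/2, -1, -3/2], [-1/4, 0, -1/4]].
N⁻¹C = [[10, 5, 2], [-2, 0, -20], [2, 2, -8]].
Y = (N⁻¹C)P⁻¹ = [[-3, -5, 2], [5, 0, 3], [1, -2, 1]].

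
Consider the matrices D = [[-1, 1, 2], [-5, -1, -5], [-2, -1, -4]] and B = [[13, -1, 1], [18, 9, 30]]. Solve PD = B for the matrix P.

P = [[0, -5, 6], [6, -6, 3]]

Right-multiplying both sides by D⁻¹ gives P = BD⁻¹.
D has determinant -3; D⁻¹ = [[1/3, -2/3, 1], [10/3, -8/3, 5], [-1, 1, -2]].
P = BD⁻¹ = [[13, -1, 1], [18, 9, 30]] · [[1/3, -2/3, 1], [10/3, -8/3, 5], [-1, 1, -2]] = [[0, -5, 6], [6, -6, 3]].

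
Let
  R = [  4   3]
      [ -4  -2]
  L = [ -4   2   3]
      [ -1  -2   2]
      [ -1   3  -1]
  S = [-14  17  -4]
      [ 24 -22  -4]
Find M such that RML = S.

Isolating M: multiply by R⁻¹ from the left and L⁻¹ from the right, so M = R⁻¹SL⁻¹.
det R = 4; the adjugate gives R⁻¹ = [[-1/2, -3/4], [1, 1]].
L has determinant -5; L⁻¹ = [[4/5, -11/5, -2], [3/5, -7/5, -1], [1, -2, -2]].
R⁻¹S = [[-11, 8, 5], [10, -5, -8]].
M = (R⁻¹S)L⁻¹ = [[1, 3, 4], [-3, 1, 1]].

M = [[1, 3, 4], [-3, 1, 1]]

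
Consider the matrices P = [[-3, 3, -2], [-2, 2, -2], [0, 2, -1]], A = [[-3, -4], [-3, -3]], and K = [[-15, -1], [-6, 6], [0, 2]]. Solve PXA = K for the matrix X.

X = [[3, -5], [1, 0], [4, -2]]

Isolating X: multiply by P⁻¹ from the left and A⁻¹ from the right, so X = P⁻¹KA⁻¹.
P has determinant -4; P⁻¹ = [[-1/2, 1/4, 1/2], [1/2, -3/4, 1/2], [1, -3/2, 0]].
det A = -3, so A⁻¹ = [[1, -4/3], [-1, 1]].
P⁻¹K = [[6, 3], [-3, -4], [-6, -10]].
X = (P⁻¹K)A⁻¹ = [[3, -5], [1, 0], [4, -2]].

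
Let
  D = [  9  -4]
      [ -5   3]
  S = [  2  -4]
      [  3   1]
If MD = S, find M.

Right-multiplying both sides by D⁻¹ gives M = SD⁻¹.
det D = 7, so D⁻¹ = [[3/7, 4/7], [5/7, 9/7]].
M = SD⁻¹ = [[2, -4], [3, 1]] · [[3/7, 4/7], [5/7, 9/7]] = [[-2, -4], [2, 3]].

M = [[-2, -4], [2, 3]]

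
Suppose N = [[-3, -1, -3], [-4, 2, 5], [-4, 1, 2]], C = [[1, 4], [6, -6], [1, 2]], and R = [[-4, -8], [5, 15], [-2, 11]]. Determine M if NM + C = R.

M = [[1, 0], [-1, 3], [1, 3]]

NM = R − C = [[-5, -12], [-1, 21], [-3, 9]].
Since N multiplies M on the left, M = N⁻¹(R − C).
det N = 3; the adjugate gives N⁻¹ = [[-1/3, -1/3, 1/3], [-4, -6, 9], [4/3, 7/3, -10/3]].
M = N⁻¹(R − C) = [[1, 0], [-1, 3], [1, 3]].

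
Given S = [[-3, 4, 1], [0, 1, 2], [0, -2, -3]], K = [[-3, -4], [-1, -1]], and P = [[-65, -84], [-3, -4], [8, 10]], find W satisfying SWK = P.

W = S⁻¹PK⁻¹ (apply S⁻¹ on the left and K⁻¹ on the right).
det S = -3, so S⁻¹ = [[-1/3, -10/3, -7/3], [0, -3, -2], [0, 2, 1]].
det K = -1, so K⁻¹ = [[1, -4], [-1, 3]].
S⁻¹P = [[13, 18], [-7, -8], [2, 2]].
W = (S⁻¹P)K⁻¹ = [[-5, 2], [1, 4], [0, -2]].

W = [[-5, 2], [1, 4], [0, -2]]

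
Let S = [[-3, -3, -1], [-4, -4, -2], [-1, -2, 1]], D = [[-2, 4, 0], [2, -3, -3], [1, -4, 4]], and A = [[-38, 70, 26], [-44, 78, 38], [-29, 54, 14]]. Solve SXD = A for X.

X = [[1, 5, 5], [-3, 0, -3], [3, -1, -2]]

X = S⁻¹AD⁻¹ (apply S⁻¹ on the left and D⁻¹ on the right).
det S = 2; the adjugate gives S⁻¹ = [[-4, 5/2, 1], [3, -2, -1], [2, -3/2, 0]].
det D = 4; the adjugate gives D⁻¹ = [[-6, -4, -3], [-11/4, -2, -3/2], [-5/4, -1, -1/2]].
S⁻¹A = [[13, -31, 5], [3, 0, -12], [-10, 23, -5]].
X = (S⁻¹A)D⁻¹ = [[1, 5, 5], [-3, 0, -3], [3, -1, -2]].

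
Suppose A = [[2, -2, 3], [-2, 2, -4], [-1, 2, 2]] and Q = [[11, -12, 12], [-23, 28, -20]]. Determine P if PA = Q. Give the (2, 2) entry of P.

Right-multiplying both sides by A⁻¹ gives P = QA⁻¹.
det A = 2, so A⁻¹ = [[6, 5, 1], [4, 7/2, 1], [-1, -1, 0]].
P = QA⁻¹ = [[11, -12, 12], [-23, 28, -20]] · [[6, 5, 1], [4, 7/2, 1], [-1, -1, 0]] = [[6, 1, -1], [-6, 3, 5]].

3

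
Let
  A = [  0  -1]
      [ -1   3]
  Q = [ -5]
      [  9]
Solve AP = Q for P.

A is on the left of P, so left-multiply by A⁻¹: P = A⁻¹Q.
det A = -1, so A⁻¹ = [[-3, -1], [-1, 0]].
P = A⁻¹Q = [[-3, -1], [-1, 0]] · [[-5], [9]] = [[6], [5]].

P = [[6], [5]]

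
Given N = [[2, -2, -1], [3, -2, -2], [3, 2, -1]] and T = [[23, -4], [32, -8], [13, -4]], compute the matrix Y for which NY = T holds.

Y = [[6, 0], [-4, 0], [-3, 4]]

Left-multiplying both sides by N⁻¹ gives Y = N⁻¹T.
det N = 6; the adjugate gives N⁻¹ = [[1, -2/3, 1/3], [-1/2, 1/6, 1/6], [2, -5/3, 1/3]].
Y = N⁻¹T = [[1, -2/3, 1/3], [-1/2, 1/6, 1/6], [2, -5/3, 1/3]] · [[23, -4], [32, -8], [13, -4]] = [[6, 0], [-4, 0], [-3, 4]].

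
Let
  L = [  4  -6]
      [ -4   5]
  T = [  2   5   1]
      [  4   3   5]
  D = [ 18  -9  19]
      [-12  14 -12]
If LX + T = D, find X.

LX = D − T = [[16, -14, 18], [-16, 11, -17]].
Left-multiplying both sides by L⁻¹ gives X = L⁻¹(D − T).
L has determinant -4; L⁻¹ = [[-5/4, -3/2], [-1, -1]].
X = L⁻¹(D − T) = [[4, 1, 3], [0, 3, -1]].

X = [[4, 1, 3], [0, 3, -1]]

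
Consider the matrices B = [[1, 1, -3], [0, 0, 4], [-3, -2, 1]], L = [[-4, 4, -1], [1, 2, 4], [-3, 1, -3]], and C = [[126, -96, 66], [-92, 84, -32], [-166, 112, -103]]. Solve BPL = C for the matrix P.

P = [[-4, -2, -5], [-3, 4, -4], [5, 0, 1]]

P = B⁻¹CL⁻¹ (apply B⁻¹ on the left and L⁻¹ on the right).
det B = -4, so B⁻¹ = [[-2, -5/4, -1], [3, 2, 1], [0, 1/4, 0]].
det L = -3; the adjugate gives L⁻¹ = [[10/3, -11/3, -6], [3, -3, -5], [-7/3, 8/3, 4]].
B⁻¹C = [[29, -25, 11], [28, -8, 31], [-23, 21, -8]].
P = (B⁻¹C)L⁻¹ = [[-4, -2, -5], [-3, 4, -4], [5, 0, 1]].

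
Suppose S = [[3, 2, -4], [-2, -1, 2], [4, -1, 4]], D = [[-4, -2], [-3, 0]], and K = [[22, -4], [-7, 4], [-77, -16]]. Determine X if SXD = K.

X = S⁻¹KD⁻¹ (apply S⁻¹ on the left and D⁻¹ on the right).
S has determinant 2; S⁻¹ = [[-1, -2, 0], [8, 14, 1], [3, 11/2, 1/2]].
det D = -6, so D⁻¹ = [[0, -1/3], [-1/2, 2/3]].
S⁻¹K = [[-8, -4], [1, 8], [-11, 2]].
X = (S⁻¹K)D⁻¹ = [[2, 0], [-4, 5], [-1, 5]].

X = [[2, 0], [-4, 5], [-1, 5]]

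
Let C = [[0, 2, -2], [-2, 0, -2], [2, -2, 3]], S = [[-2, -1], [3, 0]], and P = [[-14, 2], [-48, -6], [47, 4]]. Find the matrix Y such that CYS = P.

Isolating Y: multiply by C⁻¹ from the left and S⁻¹ from the right, so Y = C⁻¹PS⁻¹.
C has determinant -4; C⁻¹ = [[1, 1/2, 1], [-1/2, -1, -1], [-1, -1, -1]].
det S = 3, so S⁻¹ = [[0, 1/3], [-1, -2/3]].
C⁻¹P = [[9, 3], [8, 1], [15, 0]].
Y = (C⁻¹P)S⁻¹ = [[-3, 1], [-1, 2], [0, 5]].

Y = [[-3, 1], [-1, 2], [0, 5]]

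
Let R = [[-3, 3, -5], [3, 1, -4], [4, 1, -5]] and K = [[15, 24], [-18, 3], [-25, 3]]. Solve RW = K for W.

W = [[-4, -3], [6, 0], [3, -3]]

Left-multiplying both sides by R⁻¹ gives W = R⁻¹K.
det R = 5, so R⁻¹ = [[-1/5, 2, -7/5], [-1/5, 7, -27/5], [-1/5, 3, -12/5]].
W = R⁻¹K = [[-1/5, 2, -7/5], [-1/5, 7, -27/5], [-1/5, 3, -12/5]] · [[15, 24], [-18, 3], [-25, 3]] = [[-4, -3], [6, 0], [3, -3]].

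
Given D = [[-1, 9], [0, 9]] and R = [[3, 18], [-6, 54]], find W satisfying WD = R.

W = [[-3, 5], [6, 0]]

Since D sits to the right of W, W = RD⁻¹.
D has determinant -9; D⁻¹ = [[-1, 1], [0, 1/9]].
W = RD⁻¹ = [[3, 18], [-6, 54]] · [[-1, 1], [0, 1/9]] = [[-3, 5], [6, 0]].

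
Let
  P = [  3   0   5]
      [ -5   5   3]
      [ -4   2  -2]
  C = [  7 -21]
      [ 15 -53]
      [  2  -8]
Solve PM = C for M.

Since P multiplies M on the left, M = P⁻¹C.
P has determinant 2; P⁻¹ = [[-8, 5, -25/2], [-11, 7, -17], [5, -3, 15/2]].
M = P⁻¹C = [[-8, 5, -25/2], [-11, 7, -17], [5, -3, 15/2]] · [[7, -21], [15, -53], [2, -8]] = [[-6, 3], [-6, -4], [5, -6]].

M = [[-6, 3], [-6, -4], [5, -6]]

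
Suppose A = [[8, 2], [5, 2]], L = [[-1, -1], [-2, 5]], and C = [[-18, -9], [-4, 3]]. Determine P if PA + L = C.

P = [[1, -5], [1, -2]]

PA = C − L = [[-17, -8], [-2, -2]].
Right-multiplying both sides by A⁻¹ gives P = (C − L)A⁻¹.
A has determinant 6; A⁻¹ = [[1/3, -1/3], [-5/6, 4/3]].
P = (C − L)A⁻¹ = [[1, -5], [1, -2]].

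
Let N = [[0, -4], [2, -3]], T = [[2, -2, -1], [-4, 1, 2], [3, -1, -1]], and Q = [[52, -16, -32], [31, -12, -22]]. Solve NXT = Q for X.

X = [[1, 0, -2], [-1, 5, 3]]

X = N⁻¹QT⁻¹ (apply N⁻¹ on the left and T⁻¹ on the right).
det N = 8, so N⁻¹ = [[-3/8, 1/2], [-1/4, 0]].
det T = -3, so T⁻¹ = [[-1/3, 1/3, 1], [-2/3, -1/3, 0], [-1/3, 4/3, 2]].
N⁻¹Q = [[-4, 0, 1], [-13, 4, 8]].
X = (N⁻¹Q)T⁻¹ = [[1, 0, -2], [-1, 5, 3]].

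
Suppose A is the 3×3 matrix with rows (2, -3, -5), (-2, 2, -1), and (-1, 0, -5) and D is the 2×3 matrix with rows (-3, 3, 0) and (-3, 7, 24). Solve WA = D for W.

A is on the right of W, so right-multiply by A⁻¹: W = DA⁻¹.
A has determinant -3; A⁻¹ = [[10/3, 5, -13/3], [3, 5, -4], [-2/3, -1, 2/3]].
W = DA⁻¹ = [[-3, 3, 0], [-3, 7, 24]] · [[10/3, 5, -13/3], [3, 5, -4], [-2/3, -1, 2/3]] = [[-1, 0, 1], [-5, -4, 1]].

W = [[-1, 0, 1], [-5, -4, 1]]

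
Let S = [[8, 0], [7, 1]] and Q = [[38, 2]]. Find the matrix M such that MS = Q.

M = [[3, 2]]

Since S sits to the right of M, M = QS⁻¹.
det S = 8; the adjugate gives S⁻¹ = [[1/8, 0], [-7/8, 1]].
M = QS⁻¹ = [[38, 2]] · [[1/8, 0], [-7/8, 1]] = [[3, 2]].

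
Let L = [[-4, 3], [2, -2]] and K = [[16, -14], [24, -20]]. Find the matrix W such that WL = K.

W = [[-2, 4], [-4, 4]]

Since L sits to the right of W, W = KL⁻¹.
det L = 2, so L⁻¹ = [[-1, -3/2], [-1, -2]].
W = KL⁻¹ = [[16, -14], [24, -20]] · [[-1, -3/2], [-1, -2]] = [[-2, 4], [-4, 4]].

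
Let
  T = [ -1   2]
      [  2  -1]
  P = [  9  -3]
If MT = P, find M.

Right-multiplying both sides by T⁻¹ gives M = PT⁻¹.
det T = -3, so T⁻¹ = [[1/3, 2/3], [2/3, 1/3]].
M = PT⁻¹ = [[9, -3]] · [[1/3, 2/3], [2/3, 1/3]] = [[1, 5]].

M = [[1, 5]]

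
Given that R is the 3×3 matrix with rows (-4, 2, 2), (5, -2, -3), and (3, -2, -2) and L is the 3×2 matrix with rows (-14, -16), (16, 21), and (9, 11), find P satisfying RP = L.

Left-multiplying both sides by R⁻¹ gives P = R⁻¹L.
det R = 2, so R⁻¹ = [[-1, 0, -1], [1/2, 1, -1], [-2, -1, -1]].
P = R⁻¹L = [[-1, 0, -1], [1/2, 1, -1], [-2, -1, -1]] · [[-14, -16], [16, 21], [9, 11]] = [[5, 5], [0, 2], [3, 0]].

P = [[5, 5], [0, 2], [3, 0]]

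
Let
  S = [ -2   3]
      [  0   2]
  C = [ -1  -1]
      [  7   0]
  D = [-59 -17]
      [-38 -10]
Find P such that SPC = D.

P = [[-1, 0], [5, -2]]

P = S⁻¹DC⁻¹ (apply S⁻¹ on the left and C⁻¹ on the right).
det S = -4; the adjugate gives S⁻¹ = [[-1/2, 3/4], [0, 1/2]].
C has determinant 7; C⁻¹ = [[0, 1/7], [-1, -1/7]].
S⁻¹D = [[1, 1], [-19, -5]].
P = (S⁻¹D)C⁻¹ = [[-1, 0], [5, -2]].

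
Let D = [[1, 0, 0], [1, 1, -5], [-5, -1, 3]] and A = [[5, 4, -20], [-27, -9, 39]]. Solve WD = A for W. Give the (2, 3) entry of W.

3

D is on the right of W, so right-multiply by D⁻¹: W = AD⁻¹.
det D = -2, so D⁻¹ = [[1, 0, 0], [-11, -3/2, -5/2], [-2, -1/2, -1/2]].
W = AD⁻¹ = [[5, 4, -20], [-27, -9, 39]] · [[1, 0, 0], [-11, -3/2, -5/2], [-2, -1/2, -1/2]] = [[1, 4, 0], [-6, -6, 3]].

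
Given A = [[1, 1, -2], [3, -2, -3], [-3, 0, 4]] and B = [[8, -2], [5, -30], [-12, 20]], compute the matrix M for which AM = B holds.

Left-multiplying both sides by A⁻¹ gives M = A⁻¹B.
det A = 1, so A⁻¹ = [[-8, -4, -7], [-3, -2, -3], [-6, -3, -5]].
M = A⁻¹B = [[-8, -4, -7], [-3, -2, -3], [-6, -3, -5]] · [[8, -2], [5, -30], [-12, 20]] = [[0, -4], [2, 6], [-3, 2]].

M = [[0, -4], [2, 6], [-3, 2]]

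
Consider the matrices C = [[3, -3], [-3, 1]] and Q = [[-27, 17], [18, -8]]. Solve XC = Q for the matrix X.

X = [[-4, 5], [1, -5]]

Since C sits to the right of X, X = QC⁻¹.
C has determinant -6; C⁻¹ = [[-1/6, -1/2], [-1/2, -1/2]].
X = QC⁻¹ = [[-27, 17], [18, -8]] · [[-1/6, -1/2], [-1/2, -1/2]] = [[-4, 5], [1, -5]].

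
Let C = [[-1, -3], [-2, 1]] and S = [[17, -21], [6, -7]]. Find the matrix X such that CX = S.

C is on the left of X, so left-multiply by C⁻¹: X = C⁻¹S.
C has determinant -7; C⁻¹ = [[-1/7, -3/7], [-2/7, 1/7]].
X = C⁻¹S = [[-1/7, -3/7], [-2/7, 1/7]] · [[17, -21], [6, -7]] = [[-5, 6], [-4, 5]].

X = [[-5, 6], [-4, 5]]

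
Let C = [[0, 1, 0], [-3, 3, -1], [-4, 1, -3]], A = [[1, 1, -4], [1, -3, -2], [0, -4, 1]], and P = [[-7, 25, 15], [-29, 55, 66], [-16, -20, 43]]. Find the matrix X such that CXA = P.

Isolating X: multiply by C⁻¹ from the left and A⁻¹ from the right, so X = C⁻¹PA⁻¹.
C has determinant -5; C⁻¹ = [[8/5, -3/5, 1/5], [1, 0, 0], [-9/5, 4/5, -3/5]].
det A = 4; the adjugate gives A⁻¹ = [[-11/4, 15/4, -7/2], [-1/4, 1/4, -1/2], [-1, 1, -1]].
C⁻¹P = [[3, 3, -7], [-7, 25, 15], [-1, 11, 0]].
X = (C⁻¹P)A⁻¹ = [[-2, 5, -5], [-2, -5, -3], [0, -1, -2]].

X = [[-2, 5, -5], [-2, -5, -3], [0, -1, -2]]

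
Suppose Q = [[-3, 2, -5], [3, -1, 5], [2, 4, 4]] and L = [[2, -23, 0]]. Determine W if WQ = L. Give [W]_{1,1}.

1

Right-multiplying both sides by Q⁻¹ gives W = LQ⁻¹.
Q has determinant -2; Q⁻¹ = [[12, 14, -5/2], [1, 1, 0], [-7, -8, 3/2]].
W = LQ⁻¹ = [[2, -23, 0]] · [[12, 14, -5/2], [1, 1, 0], [-7, -8, 3/2]] = [[1, 5, -5]].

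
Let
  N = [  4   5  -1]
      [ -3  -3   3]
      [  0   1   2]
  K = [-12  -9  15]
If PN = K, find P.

N is on the right of P, so right-multiply by N⁻¹: P = KN⁻¹.
det N = -3; the adjugate gives N⁻¹ = [[3, 11/3, -4], [-2, -8/3, 3], [1, 4/3, -1]].
P = KN⁻¹ = [[-12, -9, 15]] · [[3, 11/3, -4], [-2, -8/3, 3], [1, 4/3, -1]] = [[-3, 0, 6]].

P = [[-3, 0, 6]]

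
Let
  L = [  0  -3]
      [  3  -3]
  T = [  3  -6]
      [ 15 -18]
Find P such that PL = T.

P = [[1, 1], [1, 5]]

Right-multiplying both sides by L⁻¹ gives P = TL⁻¹.
L has determinant 9; L⁻¹ = [[-1/3, 1/3], [-1/3, 0]].
P = TL⁻¹ = [[3, -6], [15, -18]] · [[-1/3, 1/3], [-1/3, 0]] = [[1, 1], [1, 5]].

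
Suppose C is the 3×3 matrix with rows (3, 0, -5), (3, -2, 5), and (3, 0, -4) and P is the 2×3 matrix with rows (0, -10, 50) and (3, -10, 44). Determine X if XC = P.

Right-multiplying both sides by C⁻¹ gives X = PC⁻¹.
C has determinant -6; C⁻¹ = [[-4/3, 0, 5/3], [-9/2, -1/2, 5], [-1, 0, 1]].
X = PC⁻¹ = [[0, -10, 50], [3, -10, 44]] · [[-4/3, 0, 5/3], [-9/2, -1/2, 5], [-1, 0, 1]] = [[-5, 5, 0], [-3, 5, -1]].

X = [[-5, 5, 0], [-3, 5, -1]]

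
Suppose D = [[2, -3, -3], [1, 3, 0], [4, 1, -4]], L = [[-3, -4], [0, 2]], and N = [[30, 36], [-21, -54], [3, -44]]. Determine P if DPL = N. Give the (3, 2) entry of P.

P = D⁻¹NL⁻¹ (apply D⁻¹ on the left and L⁻¹ on the right).
det D = -3; the adjugate gives D⁻¹ = [[4, 5, -3], [-4/3, -4/3, 1], [11/3, 14/3, -3]].
det L = -6, so L⁻¹ = [[-1/3, -2/3], [0, 1/2]].
D⁻¹N = [[6, 6], [-9, -20], [3, 12]].
P = (D⁻¹N)L⁻¹ = [[-2, -1], [3, -4], [-1, 4]].

4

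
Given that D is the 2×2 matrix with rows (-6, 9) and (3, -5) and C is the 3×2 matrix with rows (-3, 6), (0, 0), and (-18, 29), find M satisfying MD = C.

M = [[-1, -3], [0, 0], [1, -4]]

D is on the right of M, so right-multiply by D⁻¹: M = CD⁻¹.
D has determinant 3; D⁻¹ = [[-5/3, -3], [-1, -2]].
M = CD⁻¹ = [[-3, 6], [0, 0], [-18, 29]] · [[-5/3, -3], [-1, -2]] = [[-1, -3], [0, 0], [1, -4]].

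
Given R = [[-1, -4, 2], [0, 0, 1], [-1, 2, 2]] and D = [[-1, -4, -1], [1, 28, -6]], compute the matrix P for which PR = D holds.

P = [[1, -3, 0], [-5, -4, 4]]

R is on the right of P, so right-multiply by R⁻¹: P = DR⁻¹.
R has determinant 6; R⁻¹ = [[-1/3, 2, -2/3], [-1/6, 0, 1/6], [0, 1, 0]].
P = DR⁻¹ = [[-1, -4, -1], [1, 28, -6]] · [[-1/3, 2, -2/3], [-1/6, 0, 1/6], [0, 1, 0]] = [[1, -3, 0], [-5, -4, 4]].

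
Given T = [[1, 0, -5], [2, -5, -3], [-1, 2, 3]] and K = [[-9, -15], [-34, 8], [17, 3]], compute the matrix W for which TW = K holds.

W = [[1, 5], [6, -2], [2, 4]]

T is on the left of W, so left-multiply by T⁻¹: W = T⁻¹K.
det T = -4, so T⁻¹ = [[9/4, 5/2, 25/4], [3/4, 1/2, 7/4], [1/4, 1/2, 5/4]].
W = T⁻¹K = [[9/4, 5/2, 25/4], [3/4, 1/2, 7/4], [1/4, 1/2, 5/4]] · [[-9, -15], [-34, 8], [17, 3]] = [[1, 5], [6, -2], [2, 4]].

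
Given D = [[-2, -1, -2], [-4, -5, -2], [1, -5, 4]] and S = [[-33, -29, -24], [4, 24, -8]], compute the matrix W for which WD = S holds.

W = [[4, 6, -1], [-4, 0, -4]]

D is on the right of W, so right-multiply by D⁻¹: W = SD⁻¹.
det D = -4; the adjugate gives D⁻¹ = [[15/2, -7/2, 2], [-7/2, 3/2, -1], [-25/4, 11/4, -3/2]].
W = SD⁻¹ = [[-33, -29, -24], [4, 24, -8]] · [[15/2, -7/2, 2], [-7/2, 3/2, -1], [-25/4, 11/4, -3/2]] = [[4, 6, -1], [-4, 0, -4]].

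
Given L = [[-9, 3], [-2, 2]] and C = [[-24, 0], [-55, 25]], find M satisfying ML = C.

L is on the right of M, so right-multiply by L⁻¹: M = CL⁻¹.
det L = -12; the adjugate gives L⁻¹ = [[-1/6, 1/4], [-1/6, 3/4]].
M = CL⁻¹ = [[-24, 0], [-55, 25]] · [[-1/6, 1/4], [-1/6, 3/4]] = [[4, -6], [5, 5]].

M = [[4, -6], [5, 5]]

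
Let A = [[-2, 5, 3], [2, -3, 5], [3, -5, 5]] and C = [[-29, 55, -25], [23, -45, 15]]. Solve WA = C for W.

Since A sits to the right of W, W = CA⁻¹.
det A = 2; the adjugate gives A⁻¹ = [[5, -20, 17], [5/2, -19/2, 8], [-1/2, 5/2, -2]].
W = CA⁻¹ = [[-29, 55, -25], [23, -45, 15]] · [[5, -20, 17], [5/2, -19/2, 8], [-1/2, 5/2, -2]] = [[5, -5, -3], [-5, 5, 1]].

W = [[5, -5, -3], [-5, 5, 1]]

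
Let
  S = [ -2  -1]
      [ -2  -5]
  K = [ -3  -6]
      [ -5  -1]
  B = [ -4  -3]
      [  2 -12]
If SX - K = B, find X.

X = [[4, 4], [-1, 1]]

SX = B + K = [[-7, -9], [-3, -13]].
Left-multiplying both sides by S⁻¹ gives X = S⁻¹(B + K).
det S = 8, so S⁻¹ = [[-5/8, 1/8], [1/4, -1/4]].
X = S⁻¹(B + K) = [[4, 4], [-1, 1]].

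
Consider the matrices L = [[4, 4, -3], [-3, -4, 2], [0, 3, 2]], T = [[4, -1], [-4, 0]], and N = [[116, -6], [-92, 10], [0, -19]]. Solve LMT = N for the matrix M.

M = L⁻¹NT⁻¹ (apply L⁻¹ on the left and T⁻¹ on the right).
det L = -5; the adjugate gives L⁻¹ = [[14/5, 17/5, 4/5], [-6/5, -8/5, -1/5], [9/5, 12/5, 4/5]].
T has determinant -4; T⁻¹ = [[0, -1/4], [-1, -1]].
L⁻¹N = [[12, 2], [8, -5], [-12, -2]].
M = (L⁻¹N)T⁻¹ = [[-2, -5], [5, 3], [2, 5]].

M = [[-2, -5], [5, 3], [2, 5]]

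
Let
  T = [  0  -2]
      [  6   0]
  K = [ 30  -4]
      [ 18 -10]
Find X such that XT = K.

X = [[2, 5], [5, 3]]

Right-multiplying both sides by T⁻¹ gives X = KT⁻¹.
det T = 12, so T⁻¹ = [[0, 1/6], [-1/2, 0]].
X = KT⁻¹ = [[30, -4], [18, -10]] · [[0, 1/6], [-1/2, 0]] = [[2, 5], [5, 3]].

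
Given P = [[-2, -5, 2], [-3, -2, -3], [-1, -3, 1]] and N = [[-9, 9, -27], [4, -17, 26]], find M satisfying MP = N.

Right-multiplying both sides by P⁻¹ gives M = NP⁻¹.
P has determinant 6; P⁻¹ = [[-11/6, -1/6, 19/6], [1, 0, -2], [7/6, -1/6, -11/6]].
M = NP⁻¹ = [[-9, 9, -27], [4, -17, 26]] · [[-11/6, -1/6, 19/6], [1, 0, -2], [7/6, -1/6, -11/6]] = [[-6, 6, 3], [6, -5, -1]].

M = [[-6, 6, 3], [6, -5, -1]]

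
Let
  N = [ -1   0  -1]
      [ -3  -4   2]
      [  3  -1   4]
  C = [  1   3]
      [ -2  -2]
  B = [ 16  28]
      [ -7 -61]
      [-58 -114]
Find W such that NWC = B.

Left-multiply by N⁻¹ and right-multiply by C⁻¹: W = N⁻¹BC⁻¹.
N has determinant -1; N⁻¹ = [[14, -1, 4], [-18, 1, -5], [-15, 1, -4]].
det C = 4; the adjugate gives C⁻¹ = [[-1/2, -3/4], [1/2, 1/4]].
N⁻¹B = [[-1, -3], [-5, 5], [-15, -25]].
W = (N⁻¹B)C⁻¹ = [[-1, 0], [5, 5], [-5, 5]].

W = [[-1, 0], [5, 5], [-5, 5]]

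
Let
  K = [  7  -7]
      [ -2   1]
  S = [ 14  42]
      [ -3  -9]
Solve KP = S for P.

P = [[1, 3], [-1, -3]]

Left-multiplying both sides by K⁻¹ gives P = K⁻¹S.
det K = -7; the adjugate gives K⁻¹ = [[-1/7, -1], [-2/7, -1]].
P = K⁻¹S = [[-1/7, -1], [-2/7, -1]] · [[14, 42], [-3, -9]] = [[1, 3], [-1, -3]].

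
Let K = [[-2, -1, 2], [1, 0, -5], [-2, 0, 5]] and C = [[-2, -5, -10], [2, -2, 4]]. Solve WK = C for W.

W = [[5, 0, -4], [2, -6, -6]]

K is on the right of W, so right-multiply by K⁻¹: W = CK⁻¹.
K has determinant -5; K⁻¹ = [[0, -1, -1], [-1, 6/5, 8/5], [0, -2/5, -1/5]].
W = CK⁻¹ = [[-2, -5, -10], [2, -2, 4]] · [[0, -1, -1], [-1, 6/5, 8/5], [0, -2/5, -1/5]] = [[5, 0, -4], [2, -6, -6]].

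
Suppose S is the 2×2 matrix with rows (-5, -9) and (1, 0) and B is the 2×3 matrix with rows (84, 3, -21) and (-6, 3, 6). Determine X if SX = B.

Left-multiplying both sides by S⁻¹ gives X = S⁻¹B.
det S = 9; the adjugate gives S⁻¹ = [[0, 1], [-1/9, -5/9]].
X = S⁻¹B = [[0, 1], [-1/9, -5/9]] · [[84, 3, -21], [-6, 3, 6]] = [[-6, 3, 6], [-6, -2, -1]].

X = [[-6, 3, 6], [-6, -2, -1]]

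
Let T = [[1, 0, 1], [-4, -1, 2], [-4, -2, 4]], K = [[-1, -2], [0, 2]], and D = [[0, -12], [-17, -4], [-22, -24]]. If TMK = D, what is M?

Isolating M: multiply by T⁻¹ from the left and K⁻¹ from the right, so M = T⁻¹DK⁻¹.
T has determinant 4; T⁻¹ = [[0, -1/2, 1/4], [2, 2, -3/2], [1, 1/2, -1/4]].
K has determinant -2; K⁻¹ = [[-1, -1], [0, 1/2]].
T⁻¹D = [[3, -4], [-1, 4], [-3, -8]].
M = (T⁻¹D)K⁻¹ = [[-3, -5], [1, 3], [3, -1]].

M = [[-3, -5], [1, 3], [3, -1]]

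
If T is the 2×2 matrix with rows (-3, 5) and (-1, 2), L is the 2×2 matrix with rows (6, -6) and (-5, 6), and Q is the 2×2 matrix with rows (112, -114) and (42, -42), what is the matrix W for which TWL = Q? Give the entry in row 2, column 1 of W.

W = T⁻¹QL⁻¹ (apply T⁻¹ on the left and L⁻¹ on the right).
det T = -1, so T⁻¹ = [[-2, 5], [-1, 3]].
det L = 6, so L⁻¹ = [[1, 1], [5/6, 1]].
T⁻¹Q = [[-14, 18], [14, -12]].
W = (T⁻¹Q)L⁻¹ = [[1, 4], [4, 2]].

4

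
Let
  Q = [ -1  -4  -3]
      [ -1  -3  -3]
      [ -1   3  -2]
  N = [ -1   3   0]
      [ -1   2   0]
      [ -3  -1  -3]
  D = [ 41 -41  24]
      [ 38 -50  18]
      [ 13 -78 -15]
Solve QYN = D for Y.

Y = Q⁻¹DN⁻¹ (apply Q⁻¹ on the left and N⁻¹ on the right).
det Q = -1; the adjugate gives Q⁻¹ = [[-15, 17, -3], [-1, 1, 0], [6, -7, 1]].
det N = -3, so N⁻¹ = [[2, -3, 0], [1, -1, 0], [-7/3, 10/3, -1/3]].
Q⁻¹D = [[-8, -1, -9], [-3, -9, -6], [-7, 26, 3]].
Y = (Q⁻¹D)N⁻¹ = [[4, -5, 3], [-1, -2, 2], [5, 5, -1]].

Y = [[4, -5, 3], [-1, -2, 2], [5, 5, -1]]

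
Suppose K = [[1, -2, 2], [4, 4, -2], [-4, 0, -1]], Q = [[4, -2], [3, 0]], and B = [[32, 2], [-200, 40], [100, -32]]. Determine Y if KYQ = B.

Y = [[-5, -4], [2, -4], [4, 4]]

Y = K⁻¹BQ⁻¹ (apply K⁻¹ on the left and Q⁻¹ on the right).
det K = 4, so K⁻¹ = [[-1, -1/2, -1], [3, 7/4, 5/2], [4, 2, 3]].
det Q = 6; the adjugate gives Q⁻¹ = [[0, 1/3], [-1/2, 2/3]].
K⁻¹B = [[-32, 10], [-4, -4], [28, -8]].
Y = (K⁻¹B)Q⁻¹ = [[-5, -4], [2, -4], [4, 4]].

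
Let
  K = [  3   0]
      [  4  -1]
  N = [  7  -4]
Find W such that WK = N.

W = [[-3, 4]]

Right-multiplying both sides by K⁻¹ gives W = NK⁻¹.
det K = -3; the adjugate gives K⁻¹ = [[1/3, 0], [4/3, -1]].
W = NK⁻¹ = [[7, -4]] · [[1/3, 0], [4/3, -1]] = [[-3, 4]].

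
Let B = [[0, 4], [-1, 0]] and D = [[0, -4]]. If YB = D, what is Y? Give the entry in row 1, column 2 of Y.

B is on the right of Y, so right-multiply by B⁻¹: Y = DB⁻¹.
B has determinant 4; B⁻¹ = [[0, -1], [1/4, 0]].
Y = DB⁻¹ = [[0, -4]] · [[0, -1], [1/4, 0]] = [[-1, 0]].

0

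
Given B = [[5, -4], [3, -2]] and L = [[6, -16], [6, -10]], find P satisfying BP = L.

Since B multiplies P on the left, P = B⁻¹L.
det B = 2; the adjugate gives B⁻¹ = [[-1, 2], [-3/2, 5/2]].
P = B⁻¹L = [[-1, 2], [-3/2, 5/2]] · [[6, -16], [6, -10]] = [[6, -4], [6, -1]].

P = [[6, -4], [6, -1]]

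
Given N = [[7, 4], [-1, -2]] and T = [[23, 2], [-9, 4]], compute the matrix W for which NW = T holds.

Since N multiplies W on the left, W = N⁻¹T.
N has determinant -10; N⁻¹ = [[1/5, 2/5], [-1/10, -7/10]].
W = N⁻¹T = [[1/5, 2/5], [-1/10, -7/10]] · [[23, 2], [-9, 4]] = [[1, 2], [4, -3]].

W = [[1, 2], [4, -3]]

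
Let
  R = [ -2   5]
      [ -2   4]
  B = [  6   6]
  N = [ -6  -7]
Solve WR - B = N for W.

W = [[-1, 1]]

WR = N + B = [[0, -1]].
R is on the right of W, so right-multiply by R⁻¹: W = (N + B)R⁻¹.
det R = 2; the adjugate gives R⁻¹ = [[2, -5/2], [1, -1]].
W = (N + B)R⁻¹ = [[-1, 1]].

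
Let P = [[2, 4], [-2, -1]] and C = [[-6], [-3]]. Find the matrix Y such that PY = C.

P is on the left of Y, so left-multiply by P⁻¹: Y = P⁻¹C.
P has determinant 6; P⁻¹ = [[-1/6, -2/3], [1/3, 1/3]].
Y = P⁻¹C = [[-1/6, -2/3], [1/3, 1/3]] · [[-6], [-3]] = [[3], [-3]].

Y = [[3], [-3]]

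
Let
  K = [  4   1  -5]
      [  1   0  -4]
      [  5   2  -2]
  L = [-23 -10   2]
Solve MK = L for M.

K is on the right of M, so right-multiply by K⁻¹: M = LK⁻¹.
det K = 4, so K⁻¹ = [[2, -2, -1], [-9/2, 17/4, 11/4], [1/2, -3/4, -1/4]].
M = LK⁻¹ = [[-23, -10, 2]] · [[2, -2, -1], [-9/2, 17/4, 11/4], [1/2, -3/4, -1/4]] = [[0, 2, -5]].

M = [[0, 2, -5]]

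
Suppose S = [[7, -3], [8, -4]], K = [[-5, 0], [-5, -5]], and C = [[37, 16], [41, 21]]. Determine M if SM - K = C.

SM = C + K = [[32, 16], [36, 16]].
S is on the left of M, so left-multiply by S⁻¹: M = S⁻¹(C + K).
det S = -4, so S⁻¹ = [[1, -3/4], [2, -7/4]].
M = S⁻¹(C + K) = [[5, 4], [1, 4]].

M = [[5, 4], [1, 4]]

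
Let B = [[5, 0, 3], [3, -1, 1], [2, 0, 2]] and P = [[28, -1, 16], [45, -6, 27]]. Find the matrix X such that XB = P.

X = [[5, 1, 0], [3, 6, 6]]

Since B sits to the right of X, X = PB⁻¹.
B has determinant -4; B⁻¹ = [[1/2, 0, -3/4], [1, -1, -1], [-1/2, 0, 5/4]].
X = PB⁻¹ = [[28, -1, 16], [45, -6, 27]] · [[1/2, 0, -3/4], [1, -1, -1], [-1/2, 0, 5/4]] = [[5, 1, 0], [3, 6, 6]].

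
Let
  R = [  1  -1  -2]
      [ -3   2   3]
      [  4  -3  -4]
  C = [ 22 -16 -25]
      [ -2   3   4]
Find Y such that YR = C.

Y = [[3, -5, 1], [-2, -4, -3]]

R is on the right of Y, so right-multiply by R⁻¹: Y = CR⁻¹.
R has determinant -1; R⁻¹ = [[-1, -2, -1], [0, -4, -3], [-1, 1, 1]].
Y = CR⁻¹ = [[22, -16, -25], [-2, 3, 4]] · [[-1, -2, -1], [0, -4, -3], [-1, 1, 1]] = [[3, -5, 1], [-2, -4, -3]].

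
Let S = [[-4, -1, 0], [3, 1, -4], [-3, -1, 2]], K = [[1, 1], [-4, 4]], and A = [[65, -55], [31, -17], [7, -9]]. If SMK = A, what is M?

M = S⁻¹AK⁻¹ (apply S⁻¹ on the left and K⁻¹ on the right).
det S = 2, so S⁻¹ = [[-1, 1, 2], [3, -4, -8], [0, -1/2, -1/2]].
K has determinant 8; K⁻¹ = [[1/2, -1/8], [1/2, 1/8]].
S⁻¹A = [[-20, 20], [15, -25], [-19, 13]].
M = (S⁻¹A)K⁻¹ = [[0, 5], [-5, -5], [-3, 4]].

M = [[0, 5], [-5, -5], [-3, 4]]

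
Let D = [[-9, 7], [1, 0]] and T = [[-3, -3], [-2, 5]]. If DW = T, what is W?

W = [[-2, 5], [-3, 6]]

Left-multiplying both sides by D⁻¹ gives W = D⁻¹T.
det D = -7; the adjugate gives D⁻¹ = [[0, 1], [1/7, 9/7]].
W = D⁻¹T = [[0, 1], [1/7, 9/7]] · [[-3, -3], [-2, 5]] = [[-2, 5], [-3, 6]].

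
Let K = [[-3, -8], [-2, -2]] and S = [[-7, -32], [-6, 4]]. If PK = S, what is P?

K is on the right of P, so right-multiply by K⁻¹: P = SK⁻¹.
det K = -10, so K⁻¹ = [[1/5, -4/5], [-1/5, 3/10]].
P = SK⁻¹ = [[-7, -32], [-6, 4]] · [[1/5, -4/5], [-1/5, 3/10]] = [[5, -4], [-2, 6]].

P = [[5, -4], [-2, 6]]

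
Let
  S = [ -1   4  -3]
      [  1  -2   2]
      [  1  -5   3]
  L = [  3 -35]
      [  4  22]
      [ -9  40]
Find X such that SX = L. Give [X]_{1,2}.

S is on the left of X, so left-multiply by S⁻¹: X = S⁻¹L.
det S = 1, so S⁻¹ = [[4, 3, 2], [-1, 0, -1], [-3, -1, -2]].
X = S⁻¹L = [[4, 3, 2], [-1, 0, -1], [-3, -1, -2]] · [[3, -35], [4, 22], [-9, 40]] = [[6, 6], [6, -5], [5, 3]].

6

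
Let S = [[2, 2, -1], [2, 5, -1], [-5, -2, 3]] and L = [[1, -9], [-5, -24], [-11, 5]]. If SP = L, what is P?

P = [[0, -2], [-2, -5], [-5, -5]]

Left-multiplying both sides by S⁻¹ gives P = S⁻¹L.
det S = 3, so S⁻¹ = [[13/3, -4/3, 1], [-1/3, 1/3, 0], [7, -2, 2]].
P = S⁻¹L = [[13/3, -4/3, 1], [-1/3, 1/3, 0], [7, -2, 2]] · [[1, -9], [-5, -24], [-11, 5]] = [[0, -2], [-2, -5], [-5, -5]].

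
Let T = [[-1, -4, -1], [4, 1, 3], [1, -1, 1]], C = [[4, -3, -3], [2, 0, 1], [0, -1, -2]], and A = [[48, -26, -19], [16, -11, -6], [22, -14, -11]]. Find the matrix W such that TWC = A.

Left-multiply by T⁻¹ and right-multiply by C⁻¹: W = T⁻¹AC⁻¹.
T has determinant 5; T⁻¹ = [[4/5, 1, -11/5], [-1/5, 0, -1/5], [-1, -1, 3]].
det C = -2, so C⁻¹ = [[-1/2, 3/2, 3/2], [-2, 4, 5], [1, -2, -3]].
T⁻¹A = [[6, -1, 3], [-14, 8, 6], [2, -5, -8]].
W = (T⁻¹A)C⁻¹ = [[2, -1, -5], [-3, -1, 1], [1, -1, 2]].

W = [[2, -1, -5], [-3, -1, 1], [1, -1, 2]]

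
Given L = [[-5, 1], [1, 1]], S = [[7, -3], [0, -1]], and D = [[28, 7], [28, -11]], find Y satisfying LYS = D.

Y = [[0, 3], [4, -4]]

Left-multiply by L⁻¹ and right-multiply by S⁻¹: Y = L⁻¹DS⁻¹.
L has determinant -6; L⁻¹ = [[-1/6, 1/6], [1/6, 5/6]].
det S = -7, so S⁻¹ = [[1/7, -3/7], [0, -1]].
L⁻¹D = [[0, -3], [28, -8]].
Y = (L⁻¹D)S⁻¹ = [[0, 3], [4, -4]].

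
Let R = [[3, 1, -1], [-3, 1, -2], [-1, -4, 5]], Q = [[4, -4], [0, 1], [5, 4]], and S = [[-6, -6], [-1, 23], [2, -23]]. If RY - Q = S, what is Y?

Y = [[0, -5], [-3, 1], [-1, -4]]

RY = S + Q = [[-2, -10], [-1, 24], [7, -19]].
Left-multiplying both sides by R⁻¹ gives Y = R⁻¹(S + Q).
det R = -5, so R⁻¹ = [[3/5, 1/5, 1/5], [-17/5, -14/5, -9/5], [-13/5, -11/5, -6/5]].
Y = R⁻¹(S + Q) = [[0, -5], [-3, 1], [-1, -4]].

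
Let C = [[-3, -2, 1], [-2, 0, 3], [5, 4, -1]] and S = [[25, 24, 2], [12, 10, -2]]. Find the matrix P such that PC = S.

P = [[-2, 3, 5], [1, 0, 3]]

Right-multiplying both sides by C⁻¹ gives P = SC⁻¹.
det C = 2, so C⁻¹ = [[-6, 1, -3], [13/2, -1, 7/2], [-4, 1, -2]].
P = SC⁻¹ = [[25, 24, 2], [12, 10, -2]] · [[-6, 1, -3], [13/2, -1, 7/2], [-4, 1, -2]] = [[-2, 3, 5], [1, 0, 3]].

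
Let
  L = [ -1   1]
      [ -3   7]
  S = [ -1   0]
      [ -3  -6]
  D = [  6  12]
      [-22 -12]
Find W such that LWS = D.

W = [[4, 4], [4, 2]]

W = L⁻¹DS⁻¹ (apply L⁻¹ on the left and S⁻¹ on the right).
det L = -4, so L⁻¹ = [[-7/4, 1/4], [-3/4, 1/4]].
det S = 6; the adjugate gives S⁻¹ = [[-1, 0], [1/2, -1/6]].
L⁻¹D = [[-16, -24], [-10, -12]].
W = (L⁻¹D)S⁻¹ = [[4, 4], [4, 2]].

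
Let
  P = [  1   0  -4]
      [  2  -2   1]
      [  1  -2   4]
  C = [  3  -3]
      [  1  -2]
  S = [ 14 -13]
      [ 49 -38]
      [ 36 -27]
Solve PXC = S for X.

X = [[5, -5], [-5, 0], [0, -1]]

X = P⁻¹SC⁻¹ (apply P⁻¹ on the left and C⁻¹ on the right).
det P = 2, so P⁻¹ = [[-3, 4, -4], [-7/2, 4, -9/2], [-1, 1, -1]].
C has determinant -3; C⁻¹ = [[2/3, -1], [1/3, -1]].
P⁻¹S = [[10, -5], [-15, 15], [-1, 2]].
X = (P⁻¹S)C⁻¹ = [[5, -5], [-5, 0], [0, -1]].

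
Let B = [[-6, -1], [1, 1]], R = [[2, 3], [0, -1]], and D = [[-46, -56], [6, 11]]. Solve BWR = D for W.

W = [[4, 3], [-1, -5]]

Left-multiply by B⁻¹ and right-multiply by R⁻¹: W = B⁻¹DR⁻¹.
det B = -5, so B⁻¹ = [[-1/5, -1/5], [1/5, 6/5]].
det R = -2; the adjugate gives R⁻¹ = [[1/2, 3/2], [0, -1]].
B⁻¹D = [[8, 9], [-2, 2]].
W = (B⁻¹D)R⁻¹ = [[4, 3], [-1, -5]].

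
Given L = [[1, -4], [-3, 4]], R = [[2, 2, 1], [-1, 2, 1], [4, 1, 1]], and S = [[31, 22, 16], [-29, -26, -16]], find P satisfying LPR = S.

P = L⁻¹SR⁻¹ (apply L⁻¹ on the left and R⁻¹ on the right).
det L = -8, so L⁻¹ = [[-1/2, -1/2], [-3/8, -1/8]].
det R = 3, so R⁻¹ = [[1/3, -1/3, 0], [5/3, -2/3, -1], [-3, 2, 2]].
L⁻¹S = [[-1, 2, 0], [-8, -5, -4]].
P = (L⁻¹S)R⁻¹ = [[3, -1, -2], [1, -2, -3]].

P = [[3, -1, -2], [1, -2, -3]]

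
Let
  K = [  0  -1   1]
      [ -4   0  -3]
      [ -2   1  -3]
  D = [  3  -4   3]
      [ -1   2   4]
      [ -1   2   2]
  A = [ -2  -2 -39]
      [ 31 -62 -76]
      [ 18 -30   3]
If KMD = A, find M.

Isolating M: multiply by K⁻¹ from the left and D⁻¹ from the right, so M = K⁻¹AD⁻¹.
K has determinant 2; K⁻¹ = [[3/2, -1, 3/2], [-3, 1, -2], [-2, 1, -2]].
det D = -4; the adjugate gives D⁻¹ = [[1, -7/2, 11/2], [1/2, -9/4, 15/4], [0, 1/2, -1/2]].
K⁻¹A = [[-7, 14, 22], [1, 4, 35], [-1, 2, -4]].
M = (K⁻¹A)D⁻¹ = [[0, 4, 3], [3, 5, 3], [0, -3, 4]].

M = [[0, 4, 3], [3, 5, 3], [0, -3, 4]]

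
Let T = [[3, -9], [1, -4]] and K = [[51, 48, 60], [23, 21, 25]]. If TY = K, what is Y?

Left-multiplying both sides by T⁻¹ gives Y = T⁻¹K.
det T = -3, so T⁻¹ = [[4/3, -3], [1/3, -1]].
Y = T⁻¹K = [[4/3, -3], [1/3, -1]] · [[51, 48, 60], [23, 21, 25]] = [[-1, 1, 5], [-6, -5, -5]].

Y = [[-1, 1, 5], [-6, -5, -5]]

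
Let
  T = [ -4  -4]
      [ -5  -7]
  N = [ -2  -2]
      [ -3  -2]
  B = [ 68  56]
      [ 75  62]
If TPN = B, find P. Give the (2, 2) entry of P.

-1

Left-multiply by T⁻¹ and right-multiply by N⁻¹: P = T⁻¹BN⁻¹.
det T = 8; the adjugate gives T⁻¹ = [[-7/8, 1/2], [5/8, -1/2]].
det N = -2; the adjugate gives N⁻¹ = [[1, -1], [-3/2, 1]].
T⁻¹B = [[-22, -18], [5, 4]].
P = (T⁻¹B)N⁻¹ = [[5, 4], [-1, -1]].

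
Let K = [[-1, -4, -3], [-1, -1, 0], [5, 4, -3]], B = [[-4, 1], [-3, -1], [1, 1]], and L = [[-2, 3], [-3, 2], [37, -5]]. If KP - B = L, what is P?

P = [[2, 0], [4, -1], [-4, 0]]

KP = L + B = [[-6, 4], [-6, 1], [38, -4]].
K is on the left of P, so left-multiply by K⁻¹: P = K⁻¹(L + B).
det K = 6, so K⁻¹ = [[1/2, -4, -1/2], [-1/2, 3, 1/2], [1/6, -8/3, -1/2]].
P = K⁻¹(L + B) = [[2, 0], [4, -1], [-4, 0]].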